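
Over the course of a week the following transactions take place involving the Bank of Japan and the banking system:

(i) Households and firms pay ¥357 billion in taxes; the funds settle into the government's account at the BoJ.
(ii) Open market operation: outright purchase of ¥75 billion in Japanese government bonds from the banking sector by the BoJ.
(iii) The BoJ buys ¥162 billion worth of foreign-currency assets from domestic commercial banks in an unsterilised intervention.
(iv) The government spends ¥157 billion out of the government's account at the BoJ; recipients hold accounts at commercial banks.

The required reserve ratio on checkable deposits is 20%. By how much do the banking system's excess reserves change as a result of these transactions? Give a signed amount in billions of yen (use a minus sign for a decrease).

Government account inflow ¥357 billion: reserves −¥357B, deposits −¥357B.
OMO purchase (from banks) ¥75 billion: reserves +¥75B, deposits 0.
FX purchase ¥162 billion: reserves +¥162B, deposits 0.
Government spending ¥157 billion: reserves +¥157B, deposits +¥157B.
Totals: Δreserves = +¥37B, Δdeposits = −¥200B.
Δrequired reserves = 20% × −¥200B = −¥40B.
Δexcess reserves = Δreserves − Δrequired = +¥37B − (−¥40B) = +¥77 billion.

+¥77 billion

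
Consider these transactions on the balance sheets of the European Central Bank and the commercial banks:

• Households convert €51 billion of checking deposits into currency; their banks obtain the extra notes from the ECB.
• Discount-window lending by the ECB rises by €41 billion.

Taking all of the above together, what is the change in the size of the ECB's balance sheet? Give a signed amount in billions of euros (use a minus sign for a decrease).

Currency withdrawal €51 billion: only the composition of liabilities changes → 0.
Discount-window loan €41 billion: an ECB asset is acquired → +€41B.
Net: 0 + 41 = +€41 billion.

+€41 billion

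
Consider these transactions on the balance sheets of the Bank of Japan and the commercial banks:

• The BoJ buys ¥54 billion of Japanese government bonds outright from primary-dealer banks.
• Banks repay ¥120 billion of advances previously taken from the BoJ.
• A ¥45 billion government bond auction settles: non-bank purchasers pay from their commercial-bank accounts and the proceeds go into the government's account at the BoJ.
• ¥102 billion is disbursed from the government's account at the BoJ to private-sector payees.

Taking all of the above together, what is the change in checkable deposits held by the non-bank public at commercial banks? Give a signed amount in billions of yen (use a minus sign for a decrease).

+¥57 billion

OMO purchase (from banks) ¥54 billion: the counterparty is a bank, so public deposits are unchanged → 0.
Discount-window repayment ¥120 billion: the counterparty is a bank, so public deposits are unchanged → 0.
Government account inflow ¥45 billion: non-bank counterparties' bank balances fall → −¥45B.
Government spending ¥102 billion: non-bank counterparties' bank balances rise → +¥102B.
Net: 0 + 0 − 45 + 102 = +¥57 billion.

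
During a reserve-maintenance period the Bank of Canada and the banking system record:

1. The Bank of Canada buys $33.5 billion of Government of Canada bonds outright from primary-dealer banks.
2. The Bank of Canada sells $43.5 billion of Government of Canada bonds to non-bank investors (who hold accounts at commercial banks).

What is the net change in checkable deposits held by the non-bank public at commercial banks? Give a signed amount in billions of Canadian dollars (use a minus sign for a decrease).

OMO purchase (from banks) $33.5 billion: the counterparty is a bank, so public deposits are unchanged → 0.
Asset sale (to non-banks) $43.5 billion: non-bank counterparties' bank balances fall → −$43.5B.
Net: 0 − 43.5 = -$43.5 billion.

-$43.5 billion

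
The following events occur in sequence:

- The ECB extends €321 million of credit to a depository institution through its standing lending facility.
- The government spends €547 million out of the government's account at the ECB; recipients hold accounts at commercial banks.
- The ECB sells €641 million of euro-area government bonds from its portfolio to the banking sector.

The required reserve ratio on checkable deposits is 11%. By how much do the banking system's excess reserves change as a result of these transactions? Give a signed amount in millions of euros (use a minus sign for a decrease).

Discount-window loan €321 million: reserves +€321M, deposits 0.
Government spending €547 million: reserves +€547M, deposits +€547M.
OMO sale (to banks) €641 million: reserves −€641M, deposits 0.
Totals: Δreserves = +€227M, Δdeposits = +€547M.
Δrequired reserves = 11% × +€547M = +€60.17M.
Δexcess reserves = Δreserves − Δrequired = +€227M − (+€60.17M) = +€166.83 million.

+€166.83 million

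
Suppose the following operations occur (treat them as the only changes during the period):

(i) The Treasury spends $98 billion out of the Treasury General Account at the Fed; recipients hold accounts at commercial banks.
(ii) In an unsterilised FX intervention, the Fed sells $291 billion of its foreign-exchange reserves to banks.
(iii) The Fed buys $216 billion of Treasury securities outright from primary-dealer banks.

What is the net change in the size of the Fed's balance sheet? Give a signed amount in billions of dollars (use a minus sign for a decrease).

-$75 billion

Government spending $98 billion: only the composition of liabilities changes → 0.
FX sale $291 billion: a Fed asset is shed → −$291B.
OMO purchase (from banks) $216 billion: a Fed asset is acquired → +$216B.
Net: 0 − 291 + 216 = -$75 billion.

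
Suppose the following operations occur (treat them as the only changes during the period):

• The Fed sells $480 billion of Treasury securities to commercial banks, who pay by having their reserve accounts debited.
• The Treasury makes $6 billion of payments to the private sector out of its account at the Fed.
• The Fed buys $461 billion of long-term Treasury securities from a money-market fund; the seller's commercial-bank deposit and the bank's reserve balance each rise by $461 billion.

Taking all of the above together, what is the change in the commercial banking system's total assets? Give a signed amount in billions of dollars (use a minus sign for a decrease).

+$467 billion

Fed balance sheet:
  Assets:      Securities −$19B
  Liabilities: Bank reserves −$13B, Government deposits −$6B
Commercial banking system:
  Assets:      Reserves at CB −$13B, Securities +$480B
  Liabilities: Checkable deposits +$467B
Change in total bank assets = +$467 billion.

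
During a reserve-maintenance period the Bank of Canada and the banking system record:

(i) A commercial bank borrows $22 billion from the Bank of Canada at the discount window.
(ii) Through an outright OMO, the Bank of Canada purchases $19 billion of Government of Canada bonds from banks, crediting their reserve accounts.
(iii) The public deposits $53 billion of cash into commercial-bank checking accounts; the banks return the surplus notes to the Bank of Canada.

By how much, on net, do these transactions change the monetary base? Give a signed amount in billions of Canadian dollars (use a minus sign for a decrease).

Discount-window loan $22 billion: Bank of Canada balance sheet expands → +$22B.
OMO purchase (from banks) $19 billion: Bank of Canada balance sheet expands → +$19B.
Currency deposit $53 billion: just a shift between currency and reserves — both are base money → 0.
Net: 22 + 19 + 0 = +$41 billion.

+$41 billion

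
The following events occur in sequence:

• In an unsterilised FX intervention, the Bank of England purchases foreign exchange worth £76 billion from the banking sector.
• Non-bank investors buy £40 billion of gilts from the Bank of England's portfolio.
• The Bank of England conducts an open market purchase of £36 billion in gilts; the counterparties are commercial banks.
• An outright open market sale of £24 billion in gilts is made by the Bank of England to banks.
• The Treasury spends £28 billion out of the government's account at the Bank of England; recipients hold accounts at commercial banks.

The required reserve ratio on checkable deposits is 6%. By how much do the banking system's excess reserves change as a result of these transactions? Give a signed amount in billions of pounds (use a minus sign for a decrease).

+£76.72 billion

FX purchase £76 billion: reserves +£76B, deposits 0.
Asset sale (to non-banks) £40 billion: reserves −£40B, deposits −£40B.
OMO purchase (from banks) £36 billion: reserves +£36B, deposits 0.
OMO sale (to banks) £24 billion: reserves −£24B, deposits 0.
Government spending £28 billion: reserves +£28B, deposits +£28B.
Totals: Δreserves = +£76B, Δdeposits = −£12B.
Δrequired reserves = 6% × −£12B = −£0.72B.
Δexcess reserves = Δreserves − Δrequired = +£76B − (−£0.72B) = +£76.72 billion.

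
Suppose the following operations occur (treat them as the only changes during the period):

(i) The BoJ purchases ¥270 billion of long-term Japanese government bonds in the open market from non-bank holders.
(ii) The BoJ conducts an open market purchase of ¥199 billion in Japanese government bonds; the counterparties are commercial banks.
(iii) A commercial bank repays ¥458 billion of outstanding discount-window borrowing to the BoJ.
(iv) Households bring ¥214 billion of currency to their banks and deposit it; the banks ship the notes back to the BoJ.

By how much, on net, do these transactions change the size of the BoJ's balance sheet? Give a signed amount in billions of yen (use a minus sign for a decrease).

+¥11 billion

Asset purchase (from non-banks) ¥270 billion: a BoJ asset is acquired → +¥270B.
OMO purchase (from banks) ¥199 billion: a BoJ asset is acquired → +¥199B.
Discount-window repayment ¥458 billion: a BoJ asset is shed → −¥458B.
Currency deposit ¥214 billion: only the composition of liabilities changes → 0.
Net: 270 + 199 − 458 + 0 = +¥11 billion.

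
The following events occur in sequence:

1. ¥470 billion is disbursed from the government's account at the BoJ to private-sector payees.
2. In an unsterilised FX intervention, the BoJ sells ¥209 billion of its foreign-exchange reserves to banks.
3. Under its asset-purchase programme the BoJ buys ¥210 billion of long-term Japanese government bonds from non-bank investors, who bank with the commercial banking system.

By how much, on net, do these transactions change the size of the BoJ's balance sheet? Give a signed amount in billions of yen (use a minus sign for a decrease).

BoJ balance sheet:
  Assets:      Securities +¥210B, Foreign assets −¥209B
  Liabilities: Bank reserves +¥471B, Government deposits −¥470B
Commercial banking system:
  Assets:      Reserves at CB +¥471B, Foreign assets +¥209B
  Liabilities: Checkable deposits +¥680B
Change in total BoJ assets = +¥1 billion.

+¥1 billion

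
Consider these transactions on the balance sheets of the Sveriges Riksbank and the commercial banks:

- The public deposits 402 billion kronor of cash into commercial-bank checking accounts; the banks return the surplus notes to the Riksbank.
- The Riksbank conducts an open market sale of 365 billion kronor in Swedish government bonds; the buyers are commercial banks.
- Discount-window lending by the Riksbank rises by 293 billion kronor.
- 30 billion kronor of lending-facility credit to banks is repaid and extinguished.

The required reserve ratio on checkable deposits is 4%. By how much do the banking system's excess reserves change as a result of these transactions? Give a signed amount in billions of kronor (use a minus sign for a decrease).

+283.92 billion

Currency deposit 402 billion kronor: reserves +402B, deposits +402B.
OMO sale (to banks) 365 billion kronor: reserves −365B, deposits 0.
Discount-window loan 293 billion kronor: reserves +293B, deposits 0.
Discount-window repayment 30 billion kronor: reserves −30B, deposits 0.
Totals: Δreserves = +300B, Δdeposits = +402B.
Δrequired reserves = 4% × +402B = +16.08B.
Δexcess reserves = Δreserves − Δrequired = +300B − (+16.08B) = +283.92 billion.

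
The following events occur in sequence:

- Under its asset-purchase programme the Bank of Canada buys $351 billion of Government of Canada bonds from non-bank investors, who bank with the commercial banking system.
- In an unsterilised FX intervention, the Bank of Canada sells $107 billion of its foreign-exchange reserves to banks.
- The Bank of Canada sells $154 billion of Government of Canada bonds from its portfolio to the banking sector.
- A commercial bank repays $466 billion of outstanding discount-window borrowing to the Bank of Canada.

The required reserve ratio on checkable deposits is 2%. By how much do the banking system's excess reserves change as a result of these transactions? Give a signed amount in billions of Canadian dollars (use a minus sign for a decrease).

Asset purchase (from non-banks) $351 billion: reserves +$351B, deposits +$351B.
FX sale $107 billion: reserves −$107B, deposits 0.
OMO sale (to banks) $154 billion: reserves −$154B, deposits 0.
Discount-window repayment $466 billion: reserves −$466B, deposits 0.
Totals: Δreserves = −$376B, Δdeposits = +$351B.
Δrequired reserves = 2% × +$351B = +$7.02B.
Δexcess reserves = Δreserves − Δrequired = −$376B − (+$7.02B) = -$383.02 billion.

-$383.02 billion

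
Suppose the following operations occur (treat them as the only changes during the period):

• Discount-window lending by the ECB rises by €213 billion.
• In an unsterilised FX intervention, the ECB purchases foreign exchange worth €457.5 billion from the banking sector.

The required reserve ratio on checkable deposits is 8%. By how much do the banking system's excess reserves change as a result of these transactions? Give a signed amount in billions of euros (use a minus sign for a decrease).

Discount-window loan €213 billion: reserves +€213B, deposits 0.
FX purchase €457.5 billion: reserves +€457.5B, deposits 0.
Totals: Δreserves = +€670.5B, Δdeposits = 0.
Δrequired reserves = 8% × 0 = 0.
Δexcess reserves = Δreserves − Δrequired = +€670.5B − (0) = +€670.5 billion.

+€670.5 billion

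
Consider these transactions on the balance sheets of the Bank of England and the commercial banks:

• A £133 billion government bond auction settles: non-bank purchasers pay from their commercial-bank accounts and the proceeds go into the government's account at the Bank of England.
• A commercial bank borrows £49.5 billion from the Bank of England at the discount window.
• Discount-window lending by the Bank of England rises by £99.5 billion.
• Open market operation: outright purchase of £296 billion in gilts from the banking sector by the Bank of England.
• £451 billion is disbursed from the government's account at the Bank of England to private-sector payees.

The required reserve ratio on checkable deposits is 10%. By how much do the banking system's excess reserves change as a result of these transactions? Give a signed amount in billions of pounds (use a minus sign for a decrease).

Government account inflow £133 billion: reserves −£133B, deposits −£133B.
Discount-window loan £49.5 billion: reserves +£49.5B, deposits 0.
Discount-window loan £99.5 billion: reserves +£99.5B, deposits 0.
OMO purchase (from banks) £296 billion: reserves +£296B, deposits 0.
Government spending £451 billion: reserves +£451B, deposits +£451B.
Totals: Δreserves = +£763B, Δdeposits = +£318B.
Δrequired reserves = 10% × +£318B = +£31.8B.
Δexcess reserves = Δreserves − Δrequired = +£763B − (+£31.8B) = +£731.2 billion.

+£731.2 billion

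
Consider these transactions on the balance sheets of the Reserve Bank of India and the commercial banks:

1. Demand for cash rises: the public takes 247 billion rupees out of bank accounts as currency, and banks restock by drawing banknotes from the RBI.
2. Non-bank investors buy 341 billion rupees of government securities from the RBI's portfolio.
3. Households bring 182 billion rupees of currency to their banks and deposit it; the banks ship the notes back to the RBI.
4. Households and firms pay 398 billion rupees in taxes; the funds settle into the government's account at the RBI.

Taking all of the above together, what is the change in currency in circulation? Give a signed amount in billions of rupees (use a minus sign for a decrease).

RBI balance sheet:
  Assets:      Securities −341B
  Liabilities: Bank reserves −804B, Currency in circulation +65B, Government deposits +398B
Commercial banking system:
  Assets:      Reserves at CB −804B
  Liabilities: Checkable deposits −804B
So the change in currency in circulation is +65 billion.

+65 billion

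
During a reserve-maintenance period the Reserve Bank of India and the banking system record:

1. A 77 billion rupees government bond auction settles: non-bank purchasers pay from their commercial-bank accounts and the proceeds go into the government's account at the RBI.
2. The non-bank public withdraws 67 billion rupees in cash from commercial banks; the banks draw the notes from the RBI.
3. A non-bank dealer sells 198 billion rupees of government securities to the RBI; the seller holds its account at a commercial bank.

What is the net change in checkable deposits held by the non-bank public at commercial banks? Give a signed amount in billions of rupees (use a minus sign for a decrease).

Government account inflow 77 billion rupees: non-bank counterparties' bank balances fall → −77B.
Currency withdrawal 67 billion rupees: non-bank counterparties' bank balances fall → −67B.
Asset purchase (from non-banks) 198 billion rupees: non-bank counterparties' bank balances rise → +198B.
Net: −77 − 67 + 198 = +54 billion.

+54 billion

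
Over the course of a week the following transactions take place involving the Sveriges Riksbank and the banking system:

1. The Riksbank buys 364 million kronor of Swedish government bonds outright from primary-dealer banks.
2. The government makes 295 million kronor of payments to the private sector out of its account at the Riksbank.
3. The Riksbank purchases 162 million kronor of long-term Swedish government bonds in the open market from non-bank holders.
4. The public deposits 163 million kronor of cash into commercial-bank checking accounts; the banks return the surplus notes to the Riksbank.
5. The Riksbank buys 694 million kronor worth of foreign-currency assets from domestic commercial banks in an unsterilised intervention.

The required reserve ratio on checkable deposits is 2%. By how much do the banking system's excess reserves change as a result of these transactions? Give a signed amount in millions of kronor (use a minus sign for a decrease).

OMO purchase (from banks) 364 million kronor: reserves +364M, deposits 0.
Government spending 295 million kronor: reserves +295M, deposits +295M.
Asset purchase (from non-banks) 162 million kronor: reserves +162M, deposits +162M.
Currency deposit 163 million kronor: reserves +163M, deposits +163M.
FX purchase 694 million kronor: reserves +694M, deposits 0.
Totals: Δreserves = +1678M, Δdeposits = +620M.
Δrequired reserves = 2% × +620M = +12.4M.
Δexcess reserves = Δreserves − Δrequired = +1678M − (+12.4M) = +1665.6 million.

+1665.6 million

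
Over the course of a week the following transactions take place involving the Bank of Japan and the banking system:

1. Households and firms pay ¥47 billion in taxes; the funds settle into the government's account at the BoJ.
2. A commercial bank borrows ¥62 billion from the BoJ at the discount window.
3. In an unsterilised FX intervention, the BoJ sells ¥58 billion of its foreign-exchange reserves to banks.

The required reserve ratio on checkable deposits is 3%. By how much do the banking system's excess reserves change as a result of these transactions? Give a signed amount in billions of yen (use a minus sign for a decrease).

Government account inflow ¥47 billion: reserves −¥47B, deposits −¥47B.
Discount-window loan ¥62 billion: reserves +¥62B, deposits 0.
FX sale ¥58 billion: reserves −¥58B, deposits 0.
Totals: Δreserves = −¥43B, Δdeposits = −¥47B.
Δrequired reserves = 3% × −¥47B = −¥1.41B.
Δexcess reserves = Δreserves − Δrequired = −¥43B − (−¥1.41B) = -¥41.59 billion.

-¥41.59 billion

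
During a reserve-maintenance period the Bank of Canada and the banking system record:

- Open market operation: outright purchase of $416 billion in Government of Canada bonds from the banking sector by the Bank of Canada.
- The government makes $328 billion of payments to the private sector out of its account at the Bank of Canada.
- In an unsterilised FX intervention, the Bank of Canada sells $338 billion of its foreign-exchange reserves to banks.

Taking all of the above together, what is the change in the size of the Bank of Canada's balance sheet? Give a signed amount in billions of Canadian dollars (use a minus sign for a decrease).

+$78 billion

Bank of Canada balance sheet:
  Assets:      Securities +$416B, Foreign assets −$338B
  Liabilities: Bank reserves +$406B, Government deposits −$328B
Change in total Bank of Canada assets = +$78 billion.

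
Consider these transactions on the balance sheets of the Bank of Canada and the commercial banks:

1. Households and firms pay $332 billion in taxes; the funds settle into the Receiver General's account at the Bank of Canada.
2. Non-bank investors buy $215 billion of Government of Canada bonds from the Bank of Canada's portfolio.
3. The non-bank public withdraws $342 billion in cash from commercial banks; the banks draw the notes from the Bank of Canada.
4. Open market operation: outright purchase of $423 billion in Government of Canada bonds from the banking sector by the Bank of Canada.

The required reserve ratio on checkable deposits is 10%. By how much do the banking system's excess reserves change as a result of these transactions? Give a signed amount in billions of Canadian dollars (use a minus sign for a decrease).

Government account inflow $332 billion: reserves −$332B, deposits −$332B.
Asset sale (to non-banks) $215 billion: reserves −$215B, deposits −$215B.
Currency withdrawal $342 billion: reserves −$342B, deposits −$342B.
OMO purchase (from banks) $423 billion: reserves +$423B, deposits 0.
Totals: Δreserves = −$466B, Δdeposits = −$889B.
Δrequired reserves = 10% × −$889B = −$88.9B.
Δexcess reserves = Δreserves − Δrequired = −$466B − (−$88.9B) = -$377.1 billion.

-$377.1 billion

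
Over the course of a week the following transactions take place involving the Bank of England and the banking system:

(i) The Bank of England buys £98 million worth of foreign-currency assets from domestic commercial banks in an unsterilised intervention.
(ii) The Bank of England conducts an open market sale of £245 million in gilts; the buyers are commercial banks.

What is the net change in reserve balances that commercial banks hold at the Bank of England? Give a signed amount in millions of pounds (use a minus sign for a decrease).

FX purchase £98 million: the Bank of England pays by crediting reserve accounts → +£98M.
OMO sale (to banks) £245 million: the buying banks pay out of their reserve balances → −£245M.
Net: 98 − 245 = -£147 million.

-£147 million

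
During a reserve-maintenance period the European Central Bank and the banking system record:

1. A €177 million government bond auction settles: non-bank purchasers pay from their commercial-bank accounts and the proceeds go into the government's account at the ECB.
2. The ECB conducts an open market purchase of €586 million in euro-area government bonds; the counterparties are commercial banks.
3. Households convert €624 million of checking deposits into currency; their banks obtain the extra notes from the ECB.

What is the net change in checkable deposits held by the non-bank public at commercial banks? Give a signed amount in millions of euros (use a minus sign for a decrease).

Government account inflow €177 million: non-bank counterparties' bank balances fall → −€177M.
OMO purchase (from banks) €586 million: the counterparty is a bank, so public deposits are unchanged → 0.
Currency withdrawal €624 million: non-bank counterparties' bank balances fall → −€624M.
Net: −177 + 0 − 624 = -€801 million.

-€801 million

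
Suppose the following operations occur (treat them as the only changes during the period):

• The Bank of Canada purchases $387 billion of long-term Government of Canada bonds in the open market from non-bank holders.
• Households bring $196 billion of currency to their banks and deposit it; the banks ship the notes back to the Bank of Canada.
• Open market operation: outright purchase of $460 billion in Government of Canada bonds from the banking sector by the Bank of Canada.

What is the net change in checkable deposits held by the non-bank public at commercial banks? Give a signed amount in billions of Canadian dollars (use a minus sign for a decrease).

+$583 billion

Asset purchase (from non-banks) $387 billion: non-bank counterparties' bank balances rise → +$387B.
Currency deposit $196 billion: non-bank counterparties' bank balances rise → +$196B.
OMO purchase (from banks) $460 billion: the counterparty is a bank, so public deposits are unchanged → 0.
Net: 387 + 196 + 0 = +$583 billion.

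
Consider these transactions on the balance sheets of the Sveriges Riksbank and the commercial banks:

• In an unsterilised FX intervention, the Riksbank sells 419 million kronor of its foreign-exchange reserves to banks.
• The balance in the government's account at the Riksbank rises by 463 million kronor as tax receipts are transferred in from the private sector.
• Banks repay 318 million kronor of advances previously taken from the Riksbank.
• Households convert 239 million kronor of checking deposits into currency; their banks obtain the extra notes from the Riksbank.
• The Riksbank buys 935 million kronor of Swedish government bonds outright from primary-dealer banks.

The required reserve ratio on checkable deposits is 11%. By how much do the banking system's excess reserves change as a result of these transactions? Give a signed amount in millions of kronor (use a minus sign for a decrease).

FX sale 419 million kronor: reserves −419M, deposits 0.
Government account inflow 463 million kronor: reserves −463M, deposits −463M.
Discount-window repayment 318 million kronor: reserves −318M, deposits 0.
Currency withdrawal 239 million kronor: reserves −239M, deposits −239M.
OMO purchase (from banks) 935 million kronor: reserves +935M, deposits 0.
Totals: Δreserves = −504M, Δdeposits = −702M.
Δrequired reserves = 11% × −702M = −77.22M.
Δexcess reserves = Δreserves − Δrequired = −504M − (−77.22M) = -426.78 million.

-426.78 million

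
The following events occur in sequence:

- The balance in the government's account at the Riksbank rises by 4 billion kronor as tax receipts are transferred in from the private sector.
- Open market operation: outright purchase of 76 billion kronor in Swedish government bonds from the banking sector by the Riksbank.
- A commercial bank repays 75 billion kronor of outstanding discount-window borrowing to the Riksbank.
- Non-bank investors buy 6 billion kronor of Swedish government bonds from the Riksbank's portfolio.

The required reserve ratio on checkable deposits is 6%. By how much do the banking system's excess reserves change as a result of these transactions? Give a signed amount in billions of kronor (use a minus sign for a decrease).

Government account inflow 4 billion kronor: reserves −4B, deposits −4B.
OMO purchase (from banks) 76 billion kronor: reserves +76B, deposits 0.
Discount-window repayment 75 billion kronor: reserves −75B, deposits 0.
Asset sale (to non-banks) 6 billion kronor: reserves −6B, deposits −6B.
Totals: Δreserves = −9B, Δdeposits = −10B.
Δrequired reserves = 6% × −10B = −0.6B.
Δexcess reserves = Δreserves − Δrequired = −9B − (−0.6B) = -8.4 billion.

-8.4 billion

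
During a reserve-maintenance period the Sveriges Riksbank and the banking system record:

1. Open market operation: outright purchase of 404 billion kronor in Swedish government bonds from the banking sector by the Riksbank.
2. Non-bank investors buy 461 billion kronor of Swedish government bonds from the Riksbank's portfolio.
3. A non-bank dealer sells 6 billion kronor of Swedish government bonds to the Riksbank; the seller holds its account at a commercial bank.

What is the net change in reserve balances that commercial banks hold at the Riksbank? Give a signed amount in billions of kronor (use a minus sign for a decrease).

OMO purchase (from banks) 404 billion kronor: the Riksbank pays by crediting reserve accounts → +404B.
Asset sale (to non-banks) 461 billion kronor: the non-bank buyers' banks settle from reserves → −461B.
Asset purchase (from non-banks) 6 billion kronor: the Riksbank pays by crediting reserve accounts → +6B.
Net: 404 − 461 + 6 = -51 billion.

-51 billion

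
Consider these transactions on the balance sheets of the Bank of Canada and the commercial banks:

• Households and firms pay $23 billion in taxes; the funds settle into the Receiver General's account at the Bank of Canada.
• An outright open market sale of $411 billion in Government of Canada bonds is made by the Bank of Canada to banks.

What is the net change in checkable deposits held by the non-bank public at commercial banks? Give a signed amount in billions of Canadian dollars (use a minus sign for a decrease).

-$23 billion

Government account inflow $23 billion: non-bank counterparties' bank balances fall → −$23B.
OMO sale (to banks) $411 billion: the counterparty is a bank, so public deposits are unchanged → 0.
Net: −23 + 0 = -$23 billion.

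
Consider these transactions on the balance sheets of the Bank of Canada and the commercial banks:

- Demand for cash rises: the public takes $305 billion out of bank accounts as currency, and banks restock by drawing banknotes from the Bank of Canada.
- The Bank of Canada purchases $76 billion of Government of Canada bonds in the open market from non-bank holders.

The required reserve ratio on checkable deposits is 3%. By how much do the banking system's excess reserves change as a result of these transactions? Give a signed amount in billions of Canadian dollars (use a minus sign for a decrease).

-$222.13 billion

Currency withdrawal $305 billion: reserves −$305B, deposits −$305B.
Asset purchase (from non-banks) $76 billion: reserves +$76B, deposits +$76B.
Totals: Δreserves = −$229B, Δdeposits = −$229B.
Δrequired reserves = 3% × −$229B = −$6.87B.
Δexcess reserves = Δreserves − Δrequired = −$229B − (−$6.87B) = -$222.13 billion.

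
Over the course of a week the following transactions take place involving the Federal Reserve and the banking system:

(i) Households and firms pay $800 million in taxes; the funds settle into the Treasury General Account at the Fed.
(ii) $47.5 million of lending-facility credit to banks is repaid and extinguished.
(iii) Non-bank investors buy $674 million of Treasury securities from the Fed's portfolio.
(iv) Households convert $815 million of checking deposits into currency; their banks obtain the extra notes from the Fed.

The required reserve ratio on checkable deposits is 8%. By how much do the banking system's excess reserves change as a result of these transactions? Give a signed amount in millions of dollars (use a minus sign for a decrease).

Government account inflow $800 million: reserves −$800M, deposits −$800M.
Discount-window repayment $47.5 million: reserves −$47.5M, deposits 0.
Asset sale (to non-banks) $674 million: reserves −$674M, deposits −$674M.
Currency withdrawal $815 million: reserves −$815M, deposits −$815M.
Totals: Δreserves = −$2336.5M, Δdeposits = −$2289M.
Δrequired reserves = 8% × −$2289M = −$183.12M.
Δexcess reserves = Δreserves − Δrequired = −$2336.5M − (−$183.12M) = -$2153.38 million.

-$2153.38 million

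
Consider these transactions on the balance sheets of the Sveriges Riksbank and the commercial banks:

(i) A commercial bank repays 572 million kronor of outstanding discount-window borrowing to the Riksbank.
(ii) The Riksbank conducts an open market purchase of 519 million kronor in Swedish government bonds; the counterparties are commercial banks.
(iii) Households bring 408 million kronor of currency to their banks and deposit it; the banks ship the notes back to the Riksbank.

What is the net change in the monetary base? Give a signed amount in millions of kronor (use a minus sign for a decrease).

-53 million

Discount-window repayment 572 million kronor: Riksbank balance sheet contracts → −572M.
OMO purchase (from banks) 519 million kronor: Riksbank balance sheet expands → +519M.
Currency deposit 408 million kronor: just a shift between currency and reserves — both are base money → 0.
Net: −572 + 519 + 0 = -53 million.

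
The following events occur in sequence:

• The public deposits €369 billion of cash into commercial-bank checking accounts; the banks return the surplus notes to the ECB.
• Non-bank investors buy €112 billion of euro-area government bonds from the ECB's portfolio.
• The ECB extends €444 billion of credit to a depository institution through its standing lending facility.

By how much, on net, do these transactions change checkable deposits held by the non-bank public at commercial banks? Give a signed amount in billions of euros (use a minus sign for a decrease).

+€257 billion

Currency deposit €369 billion: non-bank counterparties' bank balances rise → +€369B.
Asset sale (to non-banks) €112 billion: non-bank counterparties' bank balances fall → −€112B.
Discount-window loan €444 billion: the counterparty is a bank, so public deposits are unchanged → 0.
Net: 369 − 112 + 0 = +€257 billion.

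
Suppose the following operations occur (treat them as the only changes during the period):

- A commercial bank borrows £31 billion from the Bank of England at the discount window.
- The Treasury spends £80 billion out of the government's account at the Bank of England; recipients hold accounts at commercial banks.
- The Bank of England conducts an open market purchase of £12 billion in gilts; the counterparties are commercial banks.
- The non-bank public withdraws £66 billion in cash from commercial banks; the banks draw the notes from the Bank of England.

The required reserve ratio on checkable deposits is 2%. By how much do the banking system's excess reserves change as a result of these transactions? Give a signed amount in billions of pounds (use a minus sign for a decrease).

+£56.72 billion

Discount-window loan £31 billion: reserves +£31B, deposits 0.
Government spending £80 billion: reserves +£80B, deposits +£80B.
OMO purchase (from banks) £12 billion: reserves +£12B, deposits 0.
Currency withdrawal £66 billion: reserves −£66B, deposits −£66B.
Totals: Δreserves = +£57B, Δdeposits = +£14B.
Δrequired reserves = 2% × +£14B = +£0.28B.
Δexcess reserves = Δreserves − Δrequired = +£57B − (+£0.28B) = +£56.72 billion.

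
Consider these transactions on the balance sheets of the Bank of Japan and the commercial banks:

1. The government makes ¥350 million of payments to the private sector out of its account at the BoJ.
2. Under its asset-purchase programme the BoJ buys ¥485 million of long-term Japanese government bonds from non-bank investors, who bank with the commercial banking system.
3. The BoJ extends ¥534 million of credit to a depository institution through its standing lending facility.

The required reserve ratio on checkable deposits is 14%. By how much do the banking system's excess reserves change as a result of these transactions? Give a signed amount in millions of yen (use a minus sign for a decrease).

+¥1252.1 million

Government spending ¥350 million: reserves +¥350M, deposits +¥350M.
Asset purchase (from non-banks) ¥485 million: reserves +¥485M, deposits +¥485M.
Discount-window loan ¥534 million: reserves +¥534M, deposits 0.
Totals: Δreserves = +¥1369M, Δdeposits = +¥835M.
Δrequired reserves = 14% × +¥835M = +¥116.9M.
Δexcess reserves = Δreserves − Δrequired = +¥1369M − (+¥116.9M) = +¥1252.1 million.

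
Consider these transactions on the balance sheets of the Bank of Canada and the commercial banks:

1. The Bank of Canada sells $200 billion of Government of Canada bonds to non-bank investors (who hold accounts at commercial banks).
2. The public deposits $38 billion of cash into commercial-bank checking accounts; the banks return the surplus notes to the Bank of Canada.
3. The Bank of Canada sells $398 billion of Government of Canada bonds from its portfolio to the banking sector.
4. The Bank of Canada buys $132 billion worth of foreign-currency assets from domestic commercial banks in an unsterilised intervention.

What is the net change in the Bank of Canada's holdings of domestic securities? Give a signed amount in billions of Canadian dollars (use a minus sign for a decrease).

Bank of Canada balance sheet:
  Assets:      Securities −$598B, Foreign assets +$132B
  Liabilities: Bank reserves −$428B, Currency in circulation −$38B
Commercial banking system:
  Assets:      Reserves at CB −$428B, Securities +$398B, Foreign assets −$132B
  Liabilities: Checkable deposits −$162B
So the change in the Bank of Canada's holdings of domestic securities is -$598 billion.

-$598 billion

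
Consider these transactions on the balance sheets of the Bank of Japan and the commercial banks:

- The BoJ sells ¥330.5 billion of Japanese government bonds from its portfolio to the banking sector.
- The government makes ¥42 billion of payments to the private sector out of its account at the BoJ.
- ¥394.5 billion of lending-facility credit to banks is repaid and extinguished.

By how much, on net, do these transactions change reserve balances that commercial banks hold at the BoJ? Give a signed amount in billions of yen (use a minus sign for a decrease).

BoJ balance sheet:
  Assets:      Securities −¥330.5B, Loans to banks −¥394.5B
  Liabilities: Bank reserves −¥683B, Government deposits −¥42B
So the change in reserve balances that commercial banks hold at the BoJ is -¥683 billion.

-¥683 billion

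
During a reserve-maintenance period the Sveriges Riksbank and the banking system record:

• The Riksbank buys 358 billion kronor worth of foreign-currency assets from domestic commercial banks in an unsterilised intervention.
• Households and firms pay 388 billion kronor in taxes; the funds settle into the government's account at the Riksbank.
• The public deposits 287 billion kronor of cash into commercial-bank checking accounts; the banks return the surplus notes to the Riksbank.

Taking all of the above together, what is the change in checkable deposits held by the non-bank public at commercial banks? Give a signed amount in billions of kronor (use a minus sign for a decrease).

Riksbank balance sheet:
  Assets:      Foreign assets +358B
  Liabilities: Bank reserves +257B, Currency in circulation −287B, Government deposits +388B
Commercial banking system:
  Assets:      Reserves at CB +257B, Foreign assets −358B
  Liabilities: Checkable deposits −101B
So the change in checkable deposits held by the non-bank public at commercial banks is -101 billion.

-101 billion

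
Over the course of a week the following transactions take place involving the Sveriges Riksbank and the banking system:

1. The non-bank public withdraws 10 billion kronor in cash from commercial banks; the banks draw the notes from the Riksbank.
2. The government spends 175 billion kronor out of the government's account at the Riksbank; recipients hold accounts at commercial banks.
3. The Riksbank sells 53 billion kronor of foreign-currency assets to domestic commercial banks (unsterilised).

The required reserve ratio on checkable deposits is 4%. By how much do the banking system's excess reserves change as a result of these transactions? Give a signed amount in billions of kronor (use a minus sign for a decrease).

Currency withdrawal 10 billion kronor: reserves −10B, deposits −10B.
Government spending 175 billion kronor: reserves +175B, deposits +175B.
FX sale 53 billion kronor: reserves −53B, deposits 0.
Totals: Δreserves = +112B, Δdeposits = +165B.
Δrequired reserves = 4% × +165B = +6.6B.
Δexcess reserves = Δreserves − Δrequired = +112B − (+6.6B) = +105.4 billion.

+105.4 billion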